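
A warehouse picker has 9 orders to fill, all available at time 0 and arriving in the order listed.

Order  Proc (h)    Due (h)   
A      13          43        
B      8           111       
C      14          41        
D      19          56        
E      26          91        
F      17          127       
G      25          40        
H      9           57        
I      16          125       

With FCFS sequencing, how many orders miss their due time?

3

FIFO (arrival order): A B C D E F G H I.
A: 0→13, due 43, tardiness 0
B: 13→21, due 111, tardiness 0
C: 21→35, due 41, tardiness 0
D: 35→54, due 56, tardiness 0
E: 54→80, due 91, tardiness 0
F: 80→97, due 127, tardiness 0
G: 97→122, due 40, tardiness 82
H: 122→131, due 57, tardiness 74
I: 131→147, due 125, tardiness 22
Late orders: 3.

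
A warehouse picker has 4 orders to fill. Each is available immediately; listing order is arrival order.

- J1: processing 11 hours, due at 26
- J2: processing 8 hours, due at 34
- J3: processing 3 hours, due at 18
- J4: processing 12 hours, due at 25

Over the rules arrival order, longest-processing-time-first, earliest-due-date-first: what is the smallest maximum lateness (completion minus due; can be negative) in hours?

FIFO (arrival order): J1 J2 J3 J4.
J1: 0→11, due 26, lateness -15
J2: 11→19, due 34, lateness -15
J3: 19→22, due 18, lateness 4
J4: 22→34, due 25, lateness 9
Maximum = 9.
LPT (decreasing processing time): J4 J1 J2 J3.
J4: 0→12, due 25, lateness -13
J1: 12→23, due 26, lateness -3
J2: 23→31, due 34, lateness -3
J3: 31→34, due 18, lateness 16
Maximum = 16.
EDD (increasing due date): J3 J4 J1 J2.
J3: 0→3, due 18, lateness -15
J4: 3→15, due 25, lateness -10
J1: 15→26, due 26, lateness 0
J2: 26→34, due 34, lateness 0
Maximum = 0.
FIFO 9, LPT 16, EDD 0 → minimum 0.

0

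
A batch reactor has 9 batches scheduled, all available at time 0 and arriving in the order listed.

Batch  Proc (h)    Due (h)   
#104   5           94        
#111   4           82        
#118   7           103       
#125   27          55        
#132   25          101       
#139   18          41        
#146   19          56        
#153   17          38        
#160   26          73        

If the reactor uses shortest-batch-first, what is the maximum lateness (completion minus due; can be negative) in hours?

SPT (increasing processing time): #111 #104 #118 #153 #139 #146 #132 #160 #125.
#111: 0→4, due 82, lateness -78
#104: 4→9, due 94, lateness -85
#118: 9→16, due 103, lateness -87
#153: 16→33, due 38, lateness -5
#139: 33→51, due 41, lateness 10
#146: 51→70, due 56, lateness 14
#132: 70→95, due 101, lateness -6
#160: 95→121, due 73, lateness 48
#125: 121→148, due 55, lateness 93
Maximum = 93.

93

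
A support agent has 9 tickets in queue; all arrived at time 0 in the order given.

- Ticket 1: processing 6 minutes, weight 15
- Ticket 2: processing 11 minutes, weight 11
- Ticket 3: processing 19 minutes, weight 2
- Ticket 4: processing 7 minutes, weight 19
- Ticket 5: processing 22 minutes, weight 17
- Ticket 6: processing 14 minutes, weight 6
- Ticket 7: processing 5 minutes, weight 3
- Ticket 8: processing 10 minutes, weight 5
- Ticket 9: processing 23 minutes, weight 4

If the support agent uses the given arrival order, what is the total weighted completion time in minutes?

FIFO (arrival order): Ticket 1 Ticket 2 Ticket 3 Ticket 4 Ticket 5 Ticket 6 Ticket 7 Ticket 8 Ticket 9.
Ticket 1: finishes 6, weight 15, w·C = 90
Ticket 2: finishes 17, weight 11, w·C = 187
Ticket 3: finishes 36, weight 2, w·C = 72
Ticket 4: finishes 43, weight 19, w·C = 817
Ticket 5: finishes 65, weight 17, w·C = 1105
Ticket 6: finishes 79, weight 6, w·C = 474
Ticket 7: finishes 84, weight 3, w·C = 252
Ticket 8: finishes 94, weight 5, w·C = 470
Ticket 9: finishes 117, weight 4, w·C = 468
Sum = 90+187+72+817+1105+474+252+470+468 = 3935.

3935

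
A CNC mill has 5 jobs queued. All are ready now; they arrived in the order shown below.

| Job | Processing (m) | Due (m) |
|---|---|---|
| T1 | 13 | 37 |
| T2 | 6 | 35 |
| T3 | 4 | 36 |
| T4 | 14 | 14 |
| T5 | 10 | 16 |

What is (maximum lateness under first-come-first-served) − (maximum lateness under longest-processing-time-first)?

FIFO (arrival order): T1 T2 T3 T4 T5.
T1: 0→13, due 37, lateness -24
T2: 13→19, due 35, lateness -16
T3: 19→23, due 36, lateness -13
T4: 23→37, due 14, lateness 23
T5: 37→47, due 16, lateness 31
Maximum = 31.
LPT (decreasing processing time): T4 T1 T5 T2 T3.
T4: 0→14, due 14, lateness 0
T1: 14→27, due 37, lateness -10
T5: 27→37, due 16, lateness 21
T2: 37→43, due 35, lateness 8
T3: 43→47, due 36, lateness 11
Maximum = 21.
Difference = 31 − 21 = 10.

10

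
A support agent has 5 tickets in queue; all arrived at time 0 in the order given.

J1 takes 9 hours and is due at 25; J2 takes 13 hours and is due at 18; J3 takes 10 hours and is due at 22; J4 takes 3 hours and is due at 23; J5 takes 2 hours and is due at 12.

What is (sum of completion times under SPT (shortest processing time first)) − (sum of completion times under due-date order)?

-25

SPT (increasing processing time): J5 J4 J1 J3 J2.
J5: 0→2
J4: 2→5
J1: 5→14
J3: 14→24
J2: 24→37
Sum = 2+5+14+24+37 = 82.
EDD (increasing due date): J5 J2 J3 J4 J1.
J5: 0→2
J2: 2→15
J3: 15→25
J4: 25→28
J1: 28→37
Sum = 2+15+25+28+37 = 107.
Difference = 82 − 107 = -25.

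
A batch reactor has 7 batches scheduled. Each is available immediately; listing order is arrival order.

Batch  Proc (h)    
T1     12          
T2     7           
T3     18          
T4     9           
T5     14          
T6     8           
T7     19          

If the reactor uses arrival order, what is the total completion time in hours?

329

FIFO (arrival order): T1 T2 T3 T4 T5 T6 T7.
T1: 0→12
T2: 12→19
T3: 19→37
T4: 37→46
T5: 46→60
T6: 60→68
T7: 68→87
Sum = 12+19+37+46+60+68+87 = 329.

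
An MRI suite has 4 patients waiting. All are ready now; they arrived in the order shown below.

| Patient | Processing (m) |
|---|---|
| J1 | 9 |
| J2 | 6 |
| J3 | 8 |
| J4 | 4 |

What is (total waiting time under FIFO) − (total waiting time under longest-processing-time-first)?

FIFO (arrival order): J1 J2 J3 J4.
J1: waits 0, runs 0→9
J2: waits 9, runs 9→15
J3: waits 15, runs 15→23
J4: waits 23, runs 23→27
Sum = 0+9+15+23 = 47.
LPT (decreasing processing time): J1 J3 J2 J4.
J1: waits 0, runs 0→9
J3: waits 9, runs 9→17
J2: waits 17, runs 17→23
J4: waits 23, runs 23→27
Sum = 0+9+17+23 = 49.
Difference = 47 − 49 = -2.

-2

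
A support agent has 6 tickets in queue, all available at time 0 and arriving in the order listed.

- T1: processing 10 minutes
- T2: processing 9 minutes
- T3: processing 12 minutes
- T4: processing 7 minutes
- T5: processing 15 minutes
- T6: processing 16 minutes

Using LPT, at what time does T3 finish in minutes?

LPT (decreasing processing time): T6 T5 T3 T1 T2 T4.
T6: 0→16
T5: 16→31
T3: 31→43

43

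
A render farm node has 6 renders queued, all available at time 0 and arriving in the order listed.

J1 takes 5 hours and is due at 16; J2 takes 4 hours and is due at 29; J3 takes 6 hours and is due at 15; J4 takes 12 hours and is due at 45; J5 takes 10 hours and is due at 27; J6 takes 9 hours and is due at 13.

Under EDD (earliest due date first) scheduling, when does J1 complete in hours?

20

EDD (increasing due date): J6 J3 J1 J5 J2 J4.
J6: 0→9
J3: 9→15
J1: 15→20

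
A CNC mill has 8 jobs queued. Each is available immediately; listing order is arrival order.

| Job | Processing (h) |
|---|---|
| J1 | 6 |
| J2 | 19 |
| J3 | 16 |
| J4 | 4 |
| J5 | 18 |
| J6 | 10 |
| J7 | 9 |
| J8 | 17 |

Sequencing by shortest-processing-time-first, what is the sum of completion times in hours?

SPT (increasing processing time): J4 J1 J7 J6 J3 J8 J5 J2.
J4: 0→4
J1: 4→10
J7: 10→19
J6: 19→29
J3: 29→45
J8: 45→62
J5: 62→80
J2: 80→99
Sum = 4+10+19+29+45+62+80+99 = 348.

348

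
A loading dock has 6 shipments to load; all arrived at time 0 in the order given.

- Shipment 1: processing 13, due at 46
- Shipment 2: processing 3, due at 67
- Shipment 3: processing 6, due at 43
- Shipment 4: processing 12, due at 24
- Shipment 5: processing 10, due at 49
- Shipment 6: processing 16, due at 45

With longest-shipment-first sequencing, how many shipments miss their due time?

3

LPT (decreasing processing time): Shipment 6 Shipment 1 Shipment 4 Shipment 5 Shipment 3 Shipment 2.
Shipment 6: 0→16, due 45, tardiness 0
Shipment 1: 16→29, due 46, tardiness 0
Shipment 4: 29→41, due 24, tardiness 17
Shipment 5: 41→51, due 49, tardiness 2
Shipment 3: 51→57, due 43, tardiness 14
Shipment 2: 57→60, due 67, tardiness 0
Late shipments: 3.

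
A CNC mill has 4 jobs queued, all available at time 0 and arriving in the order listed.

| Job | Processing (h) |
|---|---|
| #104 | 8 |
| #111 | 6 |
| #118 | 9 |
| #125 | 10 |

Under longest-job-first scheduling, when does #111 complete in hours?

33

LPT (decreasing processing time): #125 #118 #104 #111.
#125: 0→10
#118: 10→19
#104: 19→27
#111: 27→33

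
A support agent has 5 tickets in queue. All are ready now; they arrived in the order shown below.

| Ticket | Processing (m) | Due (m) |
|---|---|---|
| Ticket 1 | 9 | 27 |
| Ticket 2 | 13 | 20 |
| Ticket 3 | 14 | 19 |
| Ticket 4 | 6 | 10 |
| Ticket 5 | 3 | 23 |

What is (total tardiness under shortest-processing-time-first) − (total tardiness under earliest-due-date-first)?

-8

SPT (increasing processing time): Ticket 5 Ticket 4 Ticket 1 Ticket 2 Ticket 3.
Ticket 5: 0→3, due 23, tardiness 0
Ticket 4: 3→9, due 10, tardiness 0
Ticket 1: 9→18, due 27, tardiness 0
Ticket 2: 18→31, due 20, tardiness 11
Ticket 3: 31→45, due 19, tardiness 26
Sum = 0+0+0+11+26 = 37.
EDD (increasing due date): Ticket 4 Ticket 3 Ticket 2 Ticket 5 Ticket 1.
Ticket 4: 0→6, due 10, tardiness 0
Ticket 3: 6→20, due 19, tardiness 1
Ticket 2: 20→33, due 20, tardiness 13
Ticket 5: 33→36, due 23, tardiness 13
Ticket 1: 36→45, due 27, tardiness 18
Sum = 0+1+13+13+18 = 45.
Difference = 37 − 45 = -8.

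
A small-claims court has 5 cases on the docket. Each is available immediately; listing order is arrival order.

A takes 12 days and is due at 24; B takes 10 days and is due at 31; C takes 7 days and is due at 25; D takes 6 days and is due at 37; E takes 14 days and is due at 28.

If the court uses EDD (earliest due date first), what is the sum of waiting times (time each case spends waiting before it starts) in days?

107

EDD (increasing due date): A C E B D.
A: waits 0, runs 0→12
C: waits 12, runs 12→19
E: waits 19, runs 19→33
B: waits 33, runs 33→43
D: waits 43, runs 43→49
Sum = 0+12+19+33+43 = 107.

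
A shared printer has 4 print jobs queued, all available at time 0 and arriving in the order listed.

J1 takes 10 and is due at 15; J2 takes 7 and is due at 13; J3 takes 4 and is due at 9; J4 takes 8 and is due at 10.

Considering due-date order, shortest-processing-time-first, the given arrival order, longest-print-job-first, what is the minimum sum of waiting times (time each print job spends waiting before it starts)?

34

EDD (increasing due date): J3 J4 J2 J1.
J3: waits 0, runs 0→4
J4: waits 4, runs 4→12
J2: waits 12, runs 12→19
J1: waits 19, runs 19→29
Sum = 0+4+12+19 = 35.
SPT (increasing processing time): J3 J2 J4 J1.
J3: waits 0, runs 0→4
J2: waits 4, runs 4→11
J4: waits 11, runs 11→19
J1: waits 19, runs 19→29
Sum = 0+4+11+19 = 34.
FIFO (arrival order): J1 J2 J3 J4.
J1: waits 0, runs 0→10
J2: waits 10, runs 10→17
J3: waits 17, runs 17→21
J4: waits 21, runs 21→29
Sum = 0+10+17+21 = 48.
LPT (decreasing processing time): J1 J4 J2 J3.
J1: waits 0, runs 0→10
J4: waits 10, runs 10→18
J2: waits 18, runs 18→25
J3: waits 25, runs 25→29
Sum = 0+10+18+25 = 53.
EDD 35, SPT 34, FIFO 48, LPT 53 → minimum 34.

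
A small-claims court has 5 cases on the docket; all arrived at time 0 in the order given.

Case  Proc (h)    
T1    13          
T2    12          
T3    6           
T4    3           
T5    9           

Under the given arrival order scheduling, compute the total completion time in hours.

FIFO (arrival order): T1 T2 T3 T4 T5.
T1: 0→13
T2: 13→25
T3: 25→31
T4: 31→34
T5: 34→43
Sum = 13+25+31+34+43 = 146.

146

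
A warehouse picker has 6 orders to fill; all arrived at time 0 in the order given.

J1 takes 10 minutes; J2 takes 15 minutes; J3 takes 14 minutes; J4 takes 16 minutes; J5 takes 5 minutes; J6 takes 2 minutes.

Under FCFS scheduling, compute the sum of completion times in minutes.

FIFO (arrival order): J1 J2 J3 J4 J5 J6.
J1: 0→10
J2: 10→25
J3: 25→39
J4: 39→55
J5: 55→60
J6: 60→62
Sum = 10+25+39+55+60+62 = 251.

251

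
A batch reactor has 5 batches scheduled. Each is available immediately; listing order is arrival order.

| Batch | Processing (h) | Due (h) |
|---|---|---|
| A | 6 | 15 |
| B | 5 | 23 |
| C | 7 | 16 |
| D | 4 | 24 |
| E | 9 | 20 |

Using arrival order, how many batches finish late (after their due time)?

2

FIFO (arrival order): A B C D E.
A: 0→6, due 15, tardiness 0
B: 6→11, due 23, tardiness 0
C: 11→18, due 16, tardiness 2
D: 18→22, due 24, tardiness 0
E: 22→31, due 20, tardiness 11
Late batches: 2.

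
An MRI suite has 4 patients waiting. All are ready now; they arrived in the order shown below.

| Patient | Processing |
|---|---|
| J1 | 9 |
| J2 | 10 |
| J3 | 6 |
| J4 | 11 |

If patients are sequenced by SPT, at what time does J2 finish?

25

SPT (increasing processing time): J3 J1 J2 J4.
J3: 0→6
J1: 6→15
J2: 15→25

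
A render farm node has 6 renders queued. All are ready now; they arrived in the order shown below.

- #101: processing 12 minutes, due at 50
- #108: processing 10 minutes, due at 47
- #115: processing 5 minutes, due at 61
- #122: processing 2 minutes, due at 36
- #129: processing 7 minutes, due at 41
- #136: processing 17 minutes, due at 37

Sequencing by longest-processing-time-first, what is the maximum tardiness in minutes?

17

LPT (decreasing processing time): #136 #101 #108 #129 #115 #122.
#136: 0→17, due 37, tardiness 0
#101: 17→29, due 50, tardiness 0
#108: 29→39, due 47, tardiness 0
#129: 39→46, due 41, tardiness 5
#115: 46→51, due 61, tardiness 0
#122: 51→53, due 36, tardiness 17
Maximum = 17.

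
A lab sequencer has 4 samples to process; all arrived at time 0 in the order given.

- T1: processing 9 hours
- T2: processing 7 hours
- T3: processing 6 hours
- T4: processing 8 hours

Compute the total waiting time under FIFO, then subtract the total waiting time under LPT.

-3

FIFO (arrival order): T1 T2 T3 T4.
T1: waits 0, runs 0→9
T2: waits 9, runs 9→16
T3: waits 16, runs 16→22
T4: waits 22, runs 22→30
Sum = 0+9+16+22 = 47.
LPT (decreasing processing time): T1 T4 T2 T3.
T1: waits 0, runs 0→9
T4: waits 9, runs 9→17
T2: waits 17, runs 17→24
T3: waits 24, runs 24→30
Sum = 0+9+17+24 = 50.
Difference = 47 − 50 = -3.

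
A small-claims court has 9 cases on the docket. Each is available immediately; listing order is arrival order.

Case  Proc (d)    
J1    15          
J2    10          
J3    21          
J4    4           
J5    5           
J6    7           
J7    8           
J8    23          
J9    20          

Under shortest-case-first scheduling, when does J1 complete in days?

49

SPT (increasing processing time): J4 J5 J6 J7 J2 J1 J9 J3 J8.
J4: 0→4
J5: 4→9
J6: 9→16
J7: 16→24
J2: 24→34
J1: 34→49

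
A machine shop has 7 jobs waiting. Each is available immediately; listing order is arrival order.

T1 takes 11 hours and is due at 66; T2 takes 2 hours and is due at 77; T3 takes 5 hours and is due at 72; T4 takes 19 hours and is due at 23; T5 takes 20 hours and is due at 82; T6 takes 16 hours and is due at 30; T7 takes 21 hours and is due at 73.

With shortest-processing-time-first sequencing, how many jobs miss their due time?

SPT (increasing processing time): T2 T3 T1 T6 T4 T5 T7.
T2: 0→2, due 77, tardiness 0
T3: 2→7, due 72, tardiness 0
T1: 7→18, due 66, tardiness 0
T6: 18→34, due 30, tardiness 4
T4: 34→53, due 23, tardiness 30
T5: 53→73, due 82, tardiness 0
T7: 73→94, due 73, tardiness 21
Late jobs: 3.

3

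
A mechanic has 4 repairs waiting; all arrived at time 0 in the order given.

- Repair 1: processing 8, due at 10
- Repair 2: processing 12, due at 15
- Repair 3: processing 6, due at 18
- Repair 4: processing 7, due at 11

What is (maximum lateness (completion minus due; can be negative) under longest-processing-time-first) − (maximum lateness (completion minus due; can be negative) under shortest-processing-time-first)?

LPT (decreasing processing time): Repair 2 Repair 1 Repair 4 Repair 3.
Repair 2: 0→12, due 15, lateness -3
Repair 1: 12→20, due 10, lateness 10
Repair 4: 20→27, due 11, lateness 16
Repair 3: 27→33, due 18, lateness 15
Maximum = 16.
SPT (increasing processing time): Repair 3 Repair 4 Repair 1 Repair 2.
Repair 3: 0→6, due 18, lateness -12
Repair 4: 6→13, due 11, lateness 2
Repair 1: 13→21, due 10, lateness 11
Repair 2: 21→33, due 15, lateness 18
Maximum = 18.
Difference = 16 − 18 = -2.

-2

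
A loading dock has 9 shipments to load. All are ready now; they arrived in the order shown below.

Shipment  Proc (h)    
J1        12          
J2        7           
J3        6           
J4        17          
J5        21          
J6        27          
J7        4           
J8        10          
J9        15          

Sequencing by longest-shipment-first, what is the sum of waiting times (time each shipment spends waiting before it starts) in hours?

LPT (decreasing processing time): J6 J5 J4 J9 J1 J8 J2 J3 J7.
J6: waits 0, runs 0→27
J5: waits 27, runs 27→48
J4: waits 48, runs 48→65
J9: waits 65, runs 65→80
J1: waits 80, runs 80→92
J8: waits 92, runs 92→102
J2: waits 102, runs 102→109
J3: waits 109, runs 109→115
J7: waits 115, runs 115→119
Sum = 0+27+48+65+80+92+102+109+115 = 638.

638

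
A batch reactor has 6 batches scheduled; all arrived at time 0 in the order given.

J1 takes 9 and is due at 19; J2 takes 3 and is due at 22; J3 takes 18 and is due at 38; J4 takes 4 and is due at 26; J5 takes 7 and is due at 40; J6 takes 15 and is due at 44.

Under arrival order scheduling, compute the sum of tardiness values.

FIFO (arrival order): J1 J2 J3 J4 J5 J6.
J1: 0→9, due 19, tardiness 0
J2: 9→12, due 22, tardiness 0
J3: 12→30, due 38, tardiness 0
J4: 30→34, due 26, tardiness 8
J5: 34→41, due 40, tardiness 1
J6: 41→56, due 44, tardiness 12
Sum = 0+0+0+8+1+12 = 21.

21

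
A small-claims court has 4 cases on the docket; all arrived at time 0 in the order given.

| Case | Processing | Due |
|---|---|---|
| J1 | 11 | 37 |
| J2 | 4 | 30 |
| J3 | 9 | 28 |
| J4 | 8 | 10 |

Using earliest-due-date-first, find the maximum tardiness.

0

EDD (increasing due date): J4 J3 J2 J1.
J4: 0→8, due 10, tardiness 0
J3: 8→17, due 28, tardiness 0
J2: 17→21, due 30, tardiness 0
J1: 21→32, due 37, tardiness 0
Maximum = 0.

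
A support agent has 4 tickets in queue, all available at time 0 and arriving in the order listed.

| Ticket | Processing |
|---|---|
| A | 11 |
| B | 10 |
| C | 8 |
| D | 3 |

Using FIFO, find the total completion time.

93

FIFO (arrival order): A B C D.
A: 0→11
B: 11→21
C: 21→29
D: 29→32
Sum = 11+21+29+32 = 93.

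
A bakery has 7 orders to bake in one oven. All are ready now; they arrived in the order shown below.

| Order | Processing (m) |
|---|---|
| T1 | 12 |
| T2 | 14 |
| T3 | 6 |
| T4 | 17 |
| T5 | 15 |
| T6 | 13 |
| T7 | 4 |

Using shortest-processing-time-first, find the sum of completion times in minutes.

SPT (increasing processing time): T7 T3 T1 T6 T2 T5 T4.
T7: 0→4
T3: 4→10
T1: 10→22
T6: 22→35
T2: 35→49
T5: 49→64
T4: 64→81
Sum = 4+10+22+35+49+64+81 = 265.

265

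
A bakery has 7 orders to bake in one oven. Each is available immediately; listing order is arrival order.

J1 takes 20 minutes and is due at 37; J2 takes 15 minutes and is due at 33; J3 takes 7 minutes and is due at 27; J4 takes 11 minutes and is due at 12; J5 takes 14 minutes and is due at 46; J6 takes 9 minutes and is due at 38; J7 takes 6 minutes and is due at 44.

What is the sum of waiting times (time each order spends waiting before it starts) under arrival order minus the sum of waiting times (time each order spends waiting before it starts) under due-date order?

48

FIFO (arrival order): J1 J2 J3 J4 J5 J6 J7.
J1: waits 0, runs 0→20
J2: waits 20, runs 20→35
J3: waits 35, runs 35→42
J4: waits 42, runs 42→53
J5: waits 53, runs 53→67
J6: waits 67, runs 67→76
J7: waits 76, runs 76→82
Sum = 0+20+35+42+53+67+76 = 293.
EDD (increasing due date): J4 J3 J2 J1 J6 J7 J5.
J4: waits 0, runs 0→11
J3: waits 11, runs 11→18
J2: waits 18, runs 18→33
J1: waits 33, runs 33→53
J6: waits 53, runs 53→62
J7: waits 62, runs 62→68
J5: waits 68, runs 68→82
Sum = 0+11+18+33+53+62+68 = 245.
Difference = 293 − 245 = 48.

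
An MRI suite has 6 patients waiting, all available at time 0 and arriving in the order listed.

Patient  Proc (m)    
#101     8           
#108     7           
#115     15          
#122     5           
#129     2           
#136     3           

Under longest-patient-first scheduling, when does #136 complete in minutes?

38

LPT (decreasing processing time): #115 #101 #108 #122 #136 #129.
#115: 0→15
#101: 15→23
#108: 23→30
#122: 30→35
#136: 35→38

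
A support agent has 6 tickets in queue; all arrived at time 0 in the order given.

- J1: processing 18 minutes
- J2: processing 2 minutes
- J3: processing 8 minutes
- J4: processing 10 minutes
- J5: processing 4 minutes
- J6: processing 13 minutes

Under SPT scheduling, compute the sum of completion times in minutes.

138

SPT (increasing processing time): J2 J5 J3 J4 J6 J1.
J2: 0→2
J5: 2→6
J3: 6→14
J4: 14→24
J6: 24→37
J1: 37→55
Sum = 2+6+14+24+37+55 = 138.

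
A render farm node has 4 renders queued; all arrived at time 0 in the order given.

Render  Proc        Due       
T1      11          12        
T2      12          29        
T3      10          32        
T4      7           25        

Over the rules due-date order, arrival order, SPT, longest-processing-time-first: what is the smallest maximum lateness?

8

EDD (increasing due date): T1 T4 T2 T3.
T1: 0→11, due 12, lateness -1
T4: 11→18, due 25, lateness -7
T2: 18→30, due 29, lateness 1
T3: 30→40, due 32, lateness 8
Maximum = 8.
FIFO (arrival order): T1 T2 T3 T4.
T1: 0→11, due 12, lateness -1
T2: 11→23, due 29, lateness -6
T3: 23→33, due 32, lateness 1
T4: 33→40, due 25, lateness 15
Maximum = 15.
SPT (increasing processing time): T4 T3 T1 T2.
T4: 0→7, due 25, lateness -18
T3: 7→17, due 32, lateness -15
T1: 17→28, due 12, lateness 16
T2: 28→40, due 29, lateness 11
Maximum = 16.
LPT (decreasing processing time): T2 T1 T3 T4.
T2: 0→12, due 29, lateness -17
T1: 12→23, due 12, lateness 11
T3: 23→33, due 32, lateness 1
T4: 33→40, due 25, lateness 15
Maximum = 15.
EDD 8, FIFO 15, SPT 16, LPT 15 → minimum 8.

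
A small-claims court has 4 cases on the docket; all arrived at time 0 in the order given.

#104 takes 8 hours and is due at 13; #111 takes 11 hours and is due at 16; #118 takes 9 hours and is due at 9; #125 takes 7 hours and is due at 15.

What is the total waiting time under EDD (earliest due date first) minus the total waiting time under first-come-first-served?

EDD (increasing due date): #118 #104 #125 #111.
#118: waits 0, runs 0→9
#104: waits 9, runs 9→17
#125: waits 17, runs 17→24
#111: waits 24, runs 24→35
Sum = 0+9+17+24 = 50.
FIFO (arrival order): #104 #111 #118 #125.
#104: waits 0, runs 0→8
#111: waits 8, runs 8→19
#118: waits 19, runs 19→28
#125: waits 28, runs 28→35
Sum = 0+8+19+28 = 55.
Difference = 50 − 55 = -5.

-5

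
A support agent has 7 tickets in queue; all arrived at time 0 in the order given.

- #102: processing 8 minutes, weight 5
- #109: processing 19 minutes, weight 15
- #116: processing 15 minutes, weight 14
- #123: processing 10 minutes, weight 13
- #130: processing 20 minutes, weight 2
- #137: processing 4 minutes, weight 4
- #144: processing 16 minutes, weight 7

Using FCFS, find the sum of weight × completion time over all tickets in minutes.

2801

FIFO (arrival order): #102 #109 #116 #123 #130 #137 #144.
#102: finishes 8, weight 5, w·C = 40
#109: finishes 27, weight 15, w·C = 405
#116: finishes 42, weight 14, w·C = 588
#123: finishes 52, weight 13, w·C = 676
#130: finishes 72, weight 2, w·C = 144
#137: finishes 76, weight 4, w·C = 304
#144: finishes 92, weight 7, w·C = 644
Sum = 40+405+588+676+144+304+644 = 2801.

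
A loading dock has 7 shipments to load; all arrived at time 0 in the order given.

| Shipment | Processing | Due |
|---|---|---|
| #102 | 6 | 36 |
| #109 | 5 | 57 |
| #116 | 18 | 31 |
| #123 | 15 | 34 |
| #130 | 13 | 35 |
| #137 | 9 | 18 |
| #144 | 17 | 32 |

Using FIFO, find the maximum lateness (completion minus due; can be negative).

51

FIFO (arrival order): #102 #109 #116 #123 #130 #137 #144.
#102: 0→6, due 36, lateness -30
#109: 6→11, due 57, lateness -46
#116: 11→29, due 31, lateness -2
#123: 29→44, due 34, lateness 10
#130: 44→57, due 35, lateness 22
#137: 57→66, due 18, lateness 48
#144: 66→83, due 32, lateness 51
Maximum = 51.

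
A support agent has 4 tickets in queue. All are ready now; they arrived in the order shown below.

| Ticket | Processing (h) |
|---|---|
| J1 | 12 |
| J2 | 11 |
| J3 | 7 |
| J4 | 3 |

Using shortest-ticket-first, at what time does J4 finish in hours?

SPT (increasing processing time): J4 J3 J2 J1.
J4: 0→3

3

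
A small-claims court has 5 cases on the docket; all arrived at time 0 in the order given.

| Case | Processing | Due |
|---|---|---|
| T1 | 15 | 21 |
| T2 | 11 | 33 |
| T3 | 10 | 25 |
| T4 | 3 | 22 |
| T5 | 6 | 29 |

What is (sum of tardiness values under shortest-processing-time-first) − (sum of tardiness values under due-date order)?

4

SPT (increasing processing time): T4 T5 T3 T2 T1.
T4: 0→3, due 22, tardiness 0
T5: 3→9, due 29, tardiness 0
T3: 9→19, due 25, tardiness 0
T2: 19→30, due 33, tardiness 0
T1: 30→45, due 21, tardiness 24
Sum = 0+0+0+0+24 = 24.
EDD (increasing due date): T1 T4 T3 T5 T2.
T1: 0→15, due 21, tardiness 0
T4: 15→18, due 22, tardiness 0
T3: 18→28, due 25, tardiness 3
T5: 28→34, due 29, tardiness 5
T2: 34→45, due 33, tardiness 12
Sum = 0+0+3+5+12 = 20.
Difference = 24 − 20 = 4.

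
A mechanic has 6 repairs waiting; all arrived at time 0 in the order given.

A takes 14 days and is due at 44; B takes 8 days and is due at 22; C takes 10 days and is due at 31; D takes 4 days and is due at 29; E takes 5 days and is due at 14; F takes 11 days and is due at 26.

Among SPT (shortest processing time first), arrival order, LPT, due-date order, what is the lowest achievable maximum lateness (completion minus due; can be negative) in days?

SPT (increasing processing time): D E B C F A.
D: 0→4, due 29, lateness -25
E: 4→9, due 14, lateness -5
B: 9→17, due 22, lateness -5
C: 17→27, due 31, lateness -4
F: 27→38, due 26, lateness 12
A: 38→52, due 44, lateness 8
Maximum = 12.
FIFO (arrival order): A B C D E F.
A: 0→14, due 44, lateness -30
B: 14→22, due 22, lateness 0
C: 22→32, due 31, lateness 1
D: 32→36, due 29, lateness 7
E: 36→41, due 14, lateness 27
F: 41→52, due 26, lateness 26
Maximum = 27.
LPT (decreasing processing time): A F C B E D.
A: 0→14, due 44, lateness -30
F: 14→25, due 26, lateness -1
C: 25→35, due 31, lateness 4
B: 35→43, due 22, lateness 21
E: 43→48, due 14, lateness 34
D: 48→52, due 29, lateness 23
Maximum = 34.
EDD (increasing due date): E B F D C A.
E: 0→5, due 14, lateness -9
B: 5→13, due 22, lateness -9
F: 13→24, due 26, lateness -2
D: 24→28, due 29, lateness -1
C: 28→38, due 31, lateness 7
A: 38→52, due 44, lateness 8
Maximum = 8.
SPT 12, FIFO 27, LPT 34, EDD 8 → minimum 8.

8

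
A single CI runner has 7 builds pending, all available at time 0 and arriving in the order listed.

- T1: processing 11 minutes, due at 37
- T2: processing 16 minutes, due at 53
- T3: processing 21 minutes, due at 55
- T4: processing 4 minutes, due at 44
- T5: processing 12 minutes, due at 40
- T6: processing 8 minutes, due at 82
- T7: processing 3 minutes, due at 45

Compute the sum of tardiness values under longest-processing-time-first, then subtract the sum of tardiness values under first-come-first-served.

LPT (decreasing processing time): T3 T2 T5 T1 T6 T4 T7.
T3: 0→21, due 55, tardiness 0
T2: 21→37, due 53, tardiness 0
T5: 37→49, due 40, tardiness 9
T1: 49→60, due 37, tardiness 23
T6: 60→68, due 82, tardiness 0
T4: 68→72, due 44, tardiness 28
T7: 72→75, due 45, tardiness 30
Sum = 0+0+9+23+0+28+30 = 90.
FIFO (arrival order): T1 T2 T3 T4 T5 T6 T7.
T1: 0→11, due 37, tardiness 0
T2: 11→27, due 53, tardiness 0
T3: 27→48, due 55, tardiness 0
T4: 48→52, due 44, tardiness 8
T5: 52→64, due 40, tardiness 24
T6: 64→72, due 82, tardiness 0
T7: 72→75, due 45, tardiness 30
Sum = 0+0+0+8+24+0+30 = 62.
Difference = 90 − 62 = 28.

28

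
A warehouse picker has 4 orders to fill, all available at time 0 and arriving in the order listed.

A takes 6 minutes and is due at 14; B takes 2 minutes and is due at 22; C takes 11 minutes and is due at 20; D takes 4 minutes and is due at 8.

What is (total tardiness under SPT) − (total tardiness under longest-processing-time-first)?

-14

SPT (increasing processing time): B D A C.
B: 0→2, due 22, tardiness 0
D: 2→6, due 8, tardiness 0
A: 6→12, due 14, tardiness 0
C: 12→23, due 20, tardiness 3
Sum = 0+0+0+3 = 3.
LPT (decreasing processing time): C A D B.
C: 0→11, due 20, tardiness 0
A: 11→17, due 14, tardiness 3
D: 17→21, due 8, tardiness 13
B: 21→23, due 22, tardiness 1
Sum = 0+3+13+1 = 17.
Difference = 3 − 17 = -14.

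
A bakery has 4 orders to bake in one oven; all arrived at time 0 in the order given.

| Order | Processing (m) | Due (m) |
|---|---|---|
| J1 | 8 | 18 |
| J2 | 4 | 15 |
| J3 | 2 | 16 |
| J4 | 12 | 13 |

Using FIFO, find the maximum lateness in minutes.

FIFO (arrival order): J1 J2 J3 J4.
J1: 0→8, due 18, lateness -10
J2: 8→12, due 15, lateness -3
J3: 12→14, due 16, lateness -2
J4: 14→26, due 13, lateness 13
Maximum = 13.

13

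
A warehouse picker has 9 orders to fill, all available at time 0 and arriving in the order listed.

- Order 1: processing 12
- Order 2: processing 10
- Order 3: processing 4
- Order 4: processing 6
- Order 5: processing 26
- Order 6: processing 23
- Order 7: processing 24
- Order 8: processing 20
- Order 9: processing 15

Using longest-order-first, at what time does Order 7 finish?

LPT (decreasing processing time): Order 5 Order 7 Order 6 Order 8 Order 9 Order 1 Order 2 Order 4 Order 3.
Order 5: 0→26
Order 7: 26→50

50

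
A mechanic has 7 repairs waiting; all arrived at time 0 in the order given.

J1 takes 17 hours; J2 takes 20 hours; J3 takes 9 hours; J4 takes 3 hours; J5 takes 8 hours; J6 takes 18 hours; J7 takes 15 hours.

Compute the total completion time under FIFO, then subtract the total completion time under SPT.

90

FIFO (arrival order): J1 J2 J3 J4 J5 J6 J7.
J1: 0→17
J2: 17→37
J3: 37→46
J4: 46→49
J5: 49→57
J6: 57→75
J7: 75→90
Sum = 17+37+46+49+57+75+90 = 371.
SPT (increasing processing time): J4 J5 J3 J7 J1 J6 J2.
J4: 0→3
J5: 3→11
J3: 11→20
J7: 20→35
J1: 35→52
J6: 52→70
J2: 70→90
Sum = 3+11+20+35+52+70+90 = 281.
Difference = 371 − 281 = 90.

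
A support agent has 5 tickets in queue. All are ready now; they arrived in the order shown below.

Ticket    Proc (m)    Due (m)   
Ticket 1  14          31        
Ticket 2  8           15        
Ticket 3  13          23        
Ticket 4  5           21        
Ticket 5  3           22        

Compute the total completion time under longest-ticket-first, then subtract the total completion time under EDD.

LPT (decreasing processing time): Ticket 1 Ticket 3 Ticket 2 Ticket 4 Ticket 5.
Ticket 1: 0→14
Ticket 3: 14→27
Ticket 2: 27→35
Ticket 4: 35→40
Ticket 5: 40→43
Sum = 14+27+35+40+43 = 159.
EDD (increasing due date): Ticket 2 Ticket 4 Ticket 5 Ticket 3 Ticket 1.
Ticket 2: 0→8
Ticket 4: 8→13
Ticket 5: 13→16
Ticket 3: 16→29
Ticket 1: 29→43
Sum = 8+13+16+29+43 = 109.
Difference = 159 − 109 = 50.

50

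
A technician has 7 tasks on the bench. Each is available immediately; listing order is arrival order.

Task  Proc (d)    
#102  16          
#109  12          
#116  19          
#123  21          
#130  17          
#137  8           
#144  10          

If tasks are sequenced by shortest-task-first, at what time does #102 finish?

SPT (increasing processing time): #137 #144 #109 #102 #130 #116 #123.
#137: 0→8
#144: 8→18
#109: 18→30
#102: 30→46

46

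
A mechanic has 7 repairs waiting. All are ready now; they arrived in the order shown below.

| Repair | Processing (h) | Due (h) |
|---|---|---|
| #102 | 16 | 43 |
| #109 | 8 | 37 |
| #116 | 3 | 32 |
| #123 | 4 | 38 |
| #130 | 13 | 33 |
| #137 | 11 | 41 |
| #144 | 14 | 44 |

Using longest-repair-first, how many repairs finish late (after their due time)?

LPT (decreasing processing time): #102 #144 #130 #137 #109 #123 #116.
#102: 0→16, due 43, tardiness 0
#144: 16→30, due 44, tardiness 0
#130: 30→43, due 33, tardiness 10
#137: 43→54, due 41, tardiness 13
#109: 54→62, due 37, tardiness 25
#123: 62→66, due 38, tardiness 28
#116: 66→69, due 32, tardiness 37
Late repairs: 5.

5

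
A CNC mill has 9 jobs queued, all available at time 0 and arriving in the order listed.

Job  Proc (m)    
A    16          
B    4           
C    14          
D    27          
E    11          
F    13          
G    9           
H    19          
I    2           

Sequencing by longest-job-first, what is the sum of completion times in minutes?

737

LPT (decreasing processing time): D H A C F E G B I.
D: 0→27
H: 27→46
A: 46→62
C: 62→76
F: 76→89
E: 89→100
G: 100→109
B: 109→113
I: 113→115
Sum = 27+46+62+76+89+100+109+113+115 = 737.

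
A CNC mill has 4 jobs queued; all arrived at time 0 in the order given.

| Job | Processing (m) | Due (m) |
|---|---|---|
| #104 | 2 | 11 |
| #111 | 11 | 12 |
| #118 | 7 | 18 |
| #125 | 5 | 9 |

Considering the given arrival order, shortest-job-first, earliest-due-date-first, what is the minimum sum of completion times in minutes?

FIFO (arrival order): #104 #111 #118 #125.
#104: 0→2
#111: 2→13
#118: 13→20
#125: 20→25
Sum = 2+13+20+25 = 60.
SPT (increasing processing time): #104 #125 #118 #111.
#104: 0→2
#125: 2→7
#118: 7→14
#111: 14→25
Sum = 2+7+14+25 = 48.
EDD (increasing due date): #125 #104 #111 #118.
#125: 0→5
#104: 5→7
#111: 7→18
#118: 18→25
Sum = 5+7+18+25 = 55.
FIFO 60, SPT 48, EDD 55 → minimum 48.

48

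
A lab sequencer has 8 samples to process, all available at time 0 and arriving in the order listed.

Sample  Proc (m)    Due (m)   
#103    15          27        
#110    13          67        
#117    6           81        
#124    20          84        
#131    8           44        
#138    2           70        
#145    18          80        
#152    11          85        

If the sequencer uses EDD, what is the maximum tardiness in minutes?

8

EDD (increasing due date): #103 #131 #110 #138 #145 #117 #124 #152.
#103: 0→15, due 27, tardiness 0
#131: 15→23, due 44, tardiness 0
#110: 23→36, due 67, tardiness 0
#138: 36→38, due 70, tardiness 0
#145: 38→56, due 80, tardiness 0
#117: 56→62, due 81, tardiness 0
#124: 62→82, due 84, tardiness 0
#152: 82→93, due 85, tardiness 8
Maximum = 8.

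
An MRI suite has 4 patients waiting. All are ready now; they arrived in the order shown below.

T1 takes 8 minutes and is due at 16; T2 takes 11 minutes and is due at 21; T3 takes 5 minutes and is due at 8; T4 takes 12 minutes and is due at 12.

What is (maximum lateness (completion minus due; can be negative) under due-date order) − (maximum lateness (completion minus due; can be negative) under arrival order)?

-9

EDD (increasing due date): T3 T4 T1 T2.
T3: 0→5, due 8, lateness -3
T4: 5→17, due 12, lateness 5
T1: 17→25, due 16, lateness 9
T2: 25→36, due 21, lateness 15
Maximum = 15.
FIFO (arrival order): T1 T2 T3 T4.
T1: 0→8, due 16, lateness -8
T2: 8→19, due 21, lateness -2
T3: 19→24, due 8, lateness 16
T4: 24→36, due 12, lateness 24
Maximum = 24.
Difference = 15 − 24 = -9.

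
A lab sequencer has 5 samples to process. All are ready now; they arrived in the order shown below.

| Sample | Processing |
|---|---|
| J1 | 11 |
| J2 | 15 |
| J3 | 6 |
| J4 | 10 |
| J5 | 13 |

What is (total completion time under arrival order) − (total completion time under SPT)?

FIFO (arrival order): J1 J2 J3 J4 J5.
J1: 0→11
J2: 11→26
J3: 26→32
J4: 32→42
J5: 42→55
Sum = 11+26+32+42+55 = 166.
SPT (increasing processing time): J3 J4 J1 J5 J2.
J3: 0→6
J4: 6→16
J1: 16→27
J5: 27→40
J2: 40→55
Sum = 6+16+27+40+55 = 144.
Difference = 166 − 144 = 22.

22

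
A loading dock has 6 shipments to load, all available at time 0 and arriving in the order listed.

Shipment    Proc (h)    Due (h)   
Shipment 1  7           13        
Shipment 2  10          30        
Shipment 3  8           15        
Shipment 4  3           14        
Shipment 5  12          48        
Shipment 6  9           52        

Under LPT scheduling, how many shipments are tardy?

LPT (decreasing processing time): Shipment 5 Shipment 2 Shipment 6 Shipment 3 Shipment 1 Shipment 4.
Shipment 5: 0→12, due 48, tardiness 0
Shipment 2: 12→22, due 30, tardiness 0
Shipment 6: 22→31, due 52, tardiness 0
Shipment 3: 31→39, due 15, tardiness 24
Shipment 1: 39→46, due 13, tardiness 33
Shipment 4: 46→49, due 14, tardiness 35
Late shipments: 3.

3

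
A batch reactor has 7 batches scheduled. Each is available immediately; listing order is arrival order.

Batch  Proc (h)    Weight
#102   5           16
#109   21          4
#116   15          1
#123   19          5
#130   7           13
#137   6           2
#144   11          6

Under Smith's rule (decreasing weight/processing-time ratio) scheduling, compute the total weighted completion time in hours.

1032

WSPT (decreasing weight/processing-time ratio): #102 #130 #144 #137 #123 #109 #116.
#102: finishes 5, weight 16, w·C = 80
#130: finishes 12, weight 13, w·C = 156
#144: finishes 23, weight 6, w·C = 138
#137: finishes 29, weight 2, w·C = 58
#123: finishes 48, weight 5, w·C = 240
#109: finishes 69, weight 4, w·C = 276
#116: finishes 84, weight 1, w·C = 84
Sum = 80+156+138+58+240+276+84 = 1032.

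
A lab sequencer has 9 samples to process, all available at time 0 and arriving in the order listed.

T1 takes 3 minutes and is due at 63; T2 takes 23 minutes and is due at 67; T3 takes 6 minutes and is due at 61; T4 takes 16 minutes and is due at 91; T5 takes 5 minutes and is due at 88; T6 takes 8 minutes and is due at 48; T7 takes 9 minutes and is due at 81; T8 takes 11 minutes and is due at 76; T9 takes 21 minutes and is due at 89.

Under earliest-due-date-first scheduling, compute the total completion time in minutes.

EDD (increasing due date): T6 T3 T1 T2 T8 T7 T5 T9 T4.
T6: 0→8
T3: 8→14
T1: 14→17
T2: 17→40
T8: 40→51
T7: 51→60
T5: 60→65
T9: 65→86
T4: 86→102
Sum = 8+14+17+40+51+60+65+86+102 = 443.

443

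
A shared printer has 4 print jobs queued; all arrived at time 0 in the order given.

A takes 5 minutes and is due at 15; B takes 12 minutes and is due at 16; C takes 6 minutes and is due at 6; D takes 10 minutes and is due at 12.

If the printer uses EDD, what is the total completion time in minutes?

76

EDD (increasing due date): C D A B.
C: 0→6
D: 6→16
A: 16→21
B: 21→33
Sum = 6+16+21+33 = 76.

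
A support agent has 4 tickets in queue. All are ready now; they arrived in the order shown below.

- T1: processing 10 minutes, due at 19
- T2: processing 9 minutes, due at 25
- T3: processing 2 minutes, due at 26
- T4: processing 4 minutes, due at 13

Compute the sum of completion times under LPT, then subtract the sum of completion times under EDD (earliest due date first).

11

LPT (decreasing processing time): T1 T2 T4 T3.
T1: 0→10
T2: 10→19
T4: 19→23
T3: 23→25
Sum = 10+19+23+25 = 77.
EDD (increasing due date): T4 T1 T2 T3.
T4: 0→4
T1: 4→14
T2: 14→23
T3: 23→25
Sum = 4+14+23+25 = 66.
Difference = 77 − 66 = 11.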